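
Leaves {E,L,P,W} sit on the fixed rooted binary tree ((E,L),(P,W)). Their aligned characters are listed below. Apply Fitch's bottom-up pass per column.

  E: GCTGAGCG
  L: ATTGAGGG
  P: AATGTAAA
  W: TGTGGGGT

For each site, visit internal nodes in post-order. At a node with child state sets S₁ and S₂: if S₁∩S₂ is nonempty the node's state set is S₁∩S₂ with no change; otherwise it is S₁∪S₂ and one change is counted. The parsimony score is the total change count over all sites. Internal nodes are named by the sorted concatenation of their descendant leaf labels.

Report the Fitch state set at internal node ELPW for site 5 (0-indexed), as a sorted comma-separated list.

G

[col 0] EL: children E:{G}, L:{A} ∪→ {A,G}; cost 1
[col 0] PW: children P:{A}, W:{T} ∪→ {A,T}; cost 1
[col 0] ELPW: children EL:{A,G}, PW:{A,T} ∩→ {A}; cost 0
[col 1] EL: children E:{C}, L:{T} ∪→ {C,T}; cost 1
[col 1] PW: children P:{A}, W:{G} ∪→ {A,G}; cost 1
[col 1] ELPW: children EL:{C,T}, PW:{A,G} ∪→ {A,C,G,T}; cost 1
[col 2] EL: children E:{T}, L:{T} ∩→ {T}; cost 0
[col 2] PW: children P:{T}, W:{T} ∩→ {T}; cost 0
[col 2] ELPW: children EL:{T}, PW:{T} ∩→ {T}; cost 0
[col 3] EL: children E:{G}, L:{G} ∩→ {G}; cost 0
[col 3] PW: children P:{G}, W:{G} ∩→ {G}; cost 0
[col 3] ELPW: children EL:{G}, PW:{G} ∩→ {G}; cost 0
[col 4] EL: children E:{A}, L:{A} ∩→ {A}; cost 0
[col 4] PW: children P:{T}, W:{G} ∪→ {G,T}; cost 1
[col 4] ELPW: children EL:{A}, PW:{G,T} ∪→ {A,G,T}; cost 1
[col 5] EL: children E:{G}, L:{G} ∩→ {G}; cost 0
[col 5] PW: children P:{A}, W:{G} ∪→ {A,G}; cost 1
[col 5] ELPW: children EL:{G}, PW:{A,G} ∩→ {G}; cost 0
[col 6] EL: children E:{C}, L:{G} ∪→ {C,G}; cost 1
[col 6] PW: children P:{A}, W:{G} ∪→ {A,G}; cost 1
[col 6] ELPW: children EL:{C,G}, PW:{A,G} ∩→ {G}; cost 0
[col 7] EL: children E:{G}, L:{G} ∩→ {G}; cost 0
[col 7] PW: children P:{A}, W:{T} ∪→ {A,T}; cost 1
[col 7] ELPW: children EL:{G}, PW:{A,T} ∪→ {A,G,T}; cost 1
per-site changes: [2, 3, 0, 0, 2, 1, 2, 2]; total = 12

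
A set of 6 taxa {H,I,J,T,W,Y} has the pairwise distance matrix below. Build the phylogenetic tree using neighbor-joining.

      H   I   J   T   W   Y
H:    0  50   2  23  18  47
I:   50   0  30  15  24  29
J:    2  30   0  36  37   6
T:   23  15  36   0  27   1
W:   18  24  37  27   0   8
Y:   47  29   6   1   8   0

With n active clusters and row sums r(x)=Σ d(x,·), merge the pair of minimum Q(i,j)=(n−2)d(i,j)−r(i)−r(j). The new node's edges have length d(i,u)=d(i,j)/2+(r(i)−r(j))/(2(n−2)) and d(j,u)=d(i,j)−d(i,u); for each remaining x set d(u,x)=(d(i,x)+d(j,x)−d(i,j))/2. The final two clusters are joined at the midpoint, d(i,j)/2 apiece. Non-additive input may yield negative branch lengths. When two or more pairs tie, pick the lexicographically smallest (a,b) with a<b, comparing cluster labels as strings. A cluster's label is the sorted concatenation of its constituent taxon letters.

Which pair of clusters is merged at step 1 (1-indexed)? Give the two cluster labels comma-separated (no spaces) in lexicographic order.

iteration 1: select H,J (d=2, Q=-243); attach at lengths (37/8, -21/8); label the merged cluster HJ
  updated: d(HJ,I)=39, d(HJ,T)=57/2, d(HJ,W)=53/2, d(HJ,Y)=51/2
iteration 2: select I,T (d=15, Q=-267/2); attach at lengths (161/12, 19/12); label the merged cluster IT
  updated: d(HJ,IT)=105/4, d(IT,W)=18, d(IT,Y)=15/2
iteration 3: select HJ,W (d=53/2, Q=-311/4); attach at lengths (315/16, 109/16); label the merged cluster HJW
  updated: d(HJW,IT)=71/8, d(HJW,Y)=7/2
iteration 4: select HJW,IT (d=71/8, Q=-159/8); attach at lengths (39/16, 103/16); label the merged cluster HIJTW
  updated: d(HIJTW,Y)=17/16
iteration 5: select HIJTW,Y (d=17/16); attach at lengths (17/32, 17/32); label the merged cluster HIJTWY
final tree: ((((H:37/8,J:-21/8):315/16,W:109/16):39/16,(I:161/12,T:19/12):103/16):17/32,Y:17/32)
total length: 855/16

H,J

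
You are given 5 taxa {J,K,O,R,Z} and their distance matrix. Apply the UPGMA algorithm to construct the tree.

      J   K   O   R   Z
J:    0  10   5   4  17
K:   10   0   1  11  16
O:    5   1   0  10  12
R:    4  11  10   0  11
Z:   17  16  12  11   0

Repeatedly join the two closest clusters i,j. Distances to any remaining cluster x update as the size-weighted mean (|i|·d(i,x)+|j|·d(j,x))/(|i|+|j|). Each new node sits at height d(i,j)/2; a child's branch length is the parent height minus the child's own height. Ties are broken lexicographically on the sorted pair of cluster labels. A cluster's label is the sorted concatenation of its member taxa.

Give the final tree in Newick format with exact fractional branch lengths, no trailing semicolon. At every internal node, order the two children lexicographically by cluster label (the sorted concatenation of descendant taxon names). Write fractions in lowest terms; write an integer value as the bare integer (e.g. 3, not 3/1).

1. join K+O (d=1) ⇒ KO; edges |K|=1/2, |O|=1/2
  updated: d(J,KO)=15/2, d(KO,R)=21/2, d(KO,Z)=14
2. join J+R (d=4) ⇒ JR; edges |J|=2, |R|=2
  updated: d(JR,KO)=9, d(JR,Z)=14
3. join JR+KO (d=9) ⇒ JKOR; edges |JR|=5/2, |KO|=4
  updated: d(JKOR,Z)=14
4. join JKOR+Z (d=14) ⇒ JKORZ; edges |JKOR|=5/2, |Z|=7
final tree: (((J:2,R:2):5/2,(K:1/2,O:1/2):4):5/2,Z:7)
total length: 21

(((J:2,R:2):5/2,(K:1/2,O:1/2):4):5/2,Z:7)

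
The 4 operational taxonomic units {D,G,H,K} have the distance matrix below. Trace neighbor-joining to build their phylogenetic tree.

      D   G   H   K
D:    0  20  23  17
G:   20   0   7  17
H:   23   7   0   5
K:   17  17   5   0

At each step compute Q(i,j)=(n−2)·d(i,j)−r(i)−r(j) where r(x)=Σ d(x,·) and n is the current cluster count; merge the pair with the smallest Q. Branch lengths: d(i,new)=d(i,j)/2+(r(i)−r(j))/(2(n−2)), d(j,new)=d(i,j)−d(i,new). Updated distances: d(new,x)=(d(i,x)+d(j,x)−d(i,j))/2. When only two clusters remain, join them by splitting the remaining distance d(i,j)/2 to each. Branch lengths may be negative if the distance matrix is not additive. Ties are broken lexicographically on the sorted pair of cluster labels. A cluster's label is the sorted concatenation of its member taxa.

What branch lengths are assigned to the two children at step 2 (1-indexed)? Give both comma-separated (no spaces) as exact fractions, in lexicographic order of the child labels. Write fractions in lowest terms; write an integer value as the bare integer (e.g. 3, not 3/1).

17/4,23/4

1. join D+K (d=17, Q=-65) ⇒ DK; edges |D|=55/4, |K|=13/4
  updated: d(DK,G)=10, d(DK,H)=11/2
2. join DK+G (d=10, Q=-45/2) ⇒ DGK; edges |DK|=17/4, |G|=23/4
  updated: d(DGK,H)=5/4
3. join DGK+H (d=5/4) ⇒ DGHK; edges |DGK|=5/8, |H|=5/8
final tree: (((D:55/4,K:13/4):17/4,G:23/4):5/8,H:5/8)
total length: 113/4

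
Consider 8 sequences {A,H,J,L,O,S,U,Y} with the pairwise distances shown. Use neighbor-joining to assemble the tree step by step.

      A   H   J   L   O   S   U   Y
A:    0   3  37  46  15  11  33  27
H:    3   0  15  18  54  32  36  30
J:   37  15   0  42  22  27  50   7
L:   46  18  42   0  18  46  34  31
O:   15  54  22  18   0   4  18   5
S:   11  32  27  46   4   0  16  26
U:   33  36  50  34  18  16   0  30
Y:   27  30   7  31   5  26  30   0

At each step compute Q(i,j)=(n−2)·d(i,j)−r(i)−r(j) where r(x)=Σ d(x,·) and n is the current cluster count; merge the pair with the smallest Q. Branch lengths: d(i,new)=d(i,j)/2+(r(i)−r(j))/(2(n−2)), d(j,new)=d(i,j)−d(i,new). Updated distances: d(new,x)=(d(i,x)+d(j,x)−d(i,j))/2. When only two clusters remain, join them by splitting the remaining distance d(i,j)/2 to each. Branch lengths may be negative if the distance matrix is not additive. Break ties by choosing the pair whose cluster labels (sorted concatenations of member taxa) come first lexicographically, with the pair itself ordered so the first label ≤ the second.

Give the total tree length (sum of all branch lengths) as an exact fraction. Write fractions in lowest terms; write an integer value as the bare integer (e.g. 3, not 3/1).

1. join A+H (d=3, Q=-342) ⇒ AH; edges |A|=1/6, |H|=17/6
  updated: d(AH,J)=49/2, d(AH,L)=61/2, d(AH,O)=33, d(AH,S)=20, d(AH,U)=33, d(AH,Y)=27
2. join J+Y (d=7, Q=-527/2) ⇒ JY; edges |J|=163/20, |Y|=-23/20
  updated: d(AH,JY)=89/4, d(JY,L)=33, d(JY,O)=10, d(JY,S)=23, d(JY,U)=73/2
3. join S+U (d=16, Q=-365/2) ⇒ SU; edges |S|=71/16, |U|=185/16
  updated: d(AH,SU)=37/2, d(JY,SU)=87/4, d(L,SU)=32, d(O,SU)=3
4. join O+SU (d=3, Q=-521/4) ⇒ OSU; edges |O|=-3/8, |SU|=27/8
  updated: d(AH,OSU)=97/4, d(JY,OSU)=115/8, d(L,OSU)=47/2
5. join AH+L (d=61/2, Q=-103) ⇒ AHL; edges |AH|=51/4, |L|=71/4
  updated: d(AHL,JY)=99/8, d(AHL,OSU)=69/8
6. join AHL+JY (d=99/8, Q=-283/8) ⇒ AHJLY; edges |AHL|=53/16, |JY|=145/16
  updated: d(AHJLY,OSU)=85/16
7. join AHJLY+OSU (d=85/16) ⇒ AHJLOSUY; edges |AHJLY|=85/32, |OSU|=85/32
final tree: ((((A:1/6,H:17/6):51/4,L:71/4):53/16,(J:163/20,Y:-23/20):145/16):85/32,(O:-3/8,(S:71/16,U:185/16):27/8):85/32)
total length: 1235/16

1235/16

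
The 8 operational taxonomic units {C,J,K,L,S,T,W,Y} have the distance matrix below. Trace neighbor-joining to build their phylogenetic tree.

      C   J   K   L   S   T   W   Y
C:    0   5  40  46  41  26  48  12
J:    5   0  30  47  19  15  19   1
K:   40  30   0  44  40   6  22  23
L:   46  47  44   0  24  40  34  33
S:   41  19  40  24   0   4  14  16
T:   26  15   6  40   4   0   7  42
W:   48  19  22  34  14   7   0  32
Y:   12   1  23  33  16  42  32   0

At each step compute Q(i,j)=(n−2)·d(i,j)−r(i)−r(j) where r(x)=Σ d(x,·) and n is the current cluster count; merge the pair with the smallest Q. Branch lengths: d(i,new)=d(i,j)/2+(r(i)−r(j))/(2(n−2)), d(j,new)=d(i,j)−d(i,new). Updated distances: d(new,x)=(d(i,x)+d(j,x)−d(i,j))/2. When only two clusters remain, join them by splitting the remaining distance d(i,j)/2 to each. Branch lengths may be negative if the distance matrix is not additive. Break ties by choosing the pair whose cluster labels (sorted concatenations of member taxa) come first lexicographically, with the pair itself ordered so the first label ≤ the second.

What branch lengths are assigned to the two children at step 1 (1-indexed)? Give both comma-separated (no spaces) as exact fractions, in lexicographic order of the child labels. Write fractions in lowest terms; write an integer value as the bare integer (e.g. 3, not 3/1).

step 1: merge (C,J) at d=5, Q=-324; branch lengths C→28/3, J→-13/3; new cluster CJ
  updated: d(CJ,K)=65/2, d(CJ,L)=44, d(CJ,S)=55/2, d(CJ,T)=18, d(CJ,W)=31, d(CJ,Y)=4
step 2: merge (CJ,Y) at d=4, Q=-287; branch lengths CJ→27/10, Y→13/10; new cluster CJY
  updated: d(CJY,K)=103/4, d(CJY,L)=73/2, d(CJY,S)=79/4, d(CJY,T)=28, d(CJY,W)=59/2
step 3: merge (K,T) at d=6, Q=-795/4; branch lengths K→307/32, T→-115/32; new cluster KT
  updated: d(CJY,KT)=191/8, d(KT,L)=39, d(KT,S)=19, d(KT,W)=23/2
step 4: merge (KT,W) at d=23/2, Q=-1183/8; branch lengths KT→311/48, W→241/48; new cluster KTW
  updated: d(CJY,KTW)=335/16, d(KTW,L)=123/4, d(KTW,S)=43/4
step 5: merge (CJY,KTW) at d=335/16, Q=-391/4; branch lengths CJY→453/32, KTW→217/32; new cluster CJKTWY
  updated: d(CJKTWY,L)=741/32, d(CJKTWY,S)=153/32
step 6: merge (CJKTWY,L) at d=741/32, Q=-831/16; branch lengths CJKTWY→63/32, L→339/16; new cluster CJKLTWY
  updated: d(CJKLTWY,S)=45/16
step 7: merge (CJKLTWY,S) at d=45/16; branch lengths CJKLTWY→45/32, S→45/32; new cluster CJKLSTWY
final tree: (((((C:28/3,J:-13/3):27/10,Y:13/10):453/32,((K:307/32,T:-115/32):311/48,W:241/48):217/32):63/32,L:339/16):45/32,S:45/32)
total length: 2349/32

28/3,-13/3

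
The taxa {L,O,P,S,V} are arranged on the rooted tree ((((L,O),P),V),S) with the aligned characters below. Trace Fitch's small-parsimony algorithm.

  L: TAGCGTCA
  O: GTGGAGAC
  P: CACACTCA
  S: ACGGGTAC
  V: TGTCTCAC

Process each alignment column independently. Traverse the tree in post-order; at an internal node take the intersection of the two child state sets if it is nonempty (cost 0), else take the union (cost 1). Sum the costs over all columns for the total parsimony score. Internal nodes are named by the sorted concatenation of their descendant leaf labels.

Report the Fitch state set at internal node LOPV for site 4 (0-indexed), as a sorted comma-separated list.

LO@0: {T} ∪ {G} = {G,T} (union, +1)
LOP@0: {G,T} ∪ {C} = {C,G,T} (union, +1)
LOPV@0: {C,G,T} ∩ {T} = {T} (intersection, +0)
LOPSV@0: {T} ∪ {A} = {A,T} (union, +1)
LO@1: {A} ∪ {T} = {A,T} (union, +1)
LOP@1: {A,T} ∩ {A} = {A} (intersection, +0)
LOPV@1: {A} ∪ {G} = {A,G} (union, +1)
LOPSV@1: {A,G} ∪ {C} = {A,C,G} (union, +1)
LO@2: {G} ∩ {G} = {G} (intersection, +0)
LOP@2: {G} ∪ {C} = {C,G} (union, +1)
LOPV@2: {C,G} ∪ {T} = {C,G,T} (union, +1)
LOPSV@2: {C,G,T} ∩ {G} = {G} (intersection, +0)
LO@3: {C} ∪ {G} = {C,G} (union, +1)
LOP@3: {C,G} ∪ {A} = {A,C,G} (union, +1)
LOPV@3: {A,C,G} ∩ {C} = {C} (intersection, +0)
LOPSV@3: {C} ∪ {G} = {C,G} (union, +1)
LO@4: {G} ∪ {A} = {A,G} (union, +1)
LOP@4: {A,G} ∪ {C} = {A,C,G} (union, +1)
LOPV@4: {A,C,G} ∪ {T} = {A,C,G,T} (union, +1)
LOPSV@4: {A,C,G,T} ∩ {G} = {G} (intersection, +0)
LO@5: {T} ∪ {G} = {G,T} (union, +1)
LOP@5: {G,T} ∩ {T} = {T} (intersection, +0)
LOPV@5: {T} ∪ {C} = {C,T} (union, +1)
LOPSV@5: {C,T} ∩ {T} = {T} (intersection, +0)
LO@6: {C} ∪ {A} = {A,C} (union, +1)
LOP@6: {A,C} ∩ {C} = {C} (intersection, +0)
LOPV@6: {C} ∪ {A} = {A,C} (union, +1)
LOPSV@6: {A,C} ∩ {A} = {A} (intersection, +0)
LO@7: {A} ∪ {C} = {A,C} (union, +1)
LOP@7: {A,C} ∩ {A} = {A} (intersection, +0)
LOPV@7: {A} ∪ {C} = {A,C} (union, +1)
LOPSV@7: {A,C} ∩ {C} = {C} (intersection, +0)
per-site changes: [3, 3, 2, 3, 3, 2, 2, 2]; total = 20

A,C,G,T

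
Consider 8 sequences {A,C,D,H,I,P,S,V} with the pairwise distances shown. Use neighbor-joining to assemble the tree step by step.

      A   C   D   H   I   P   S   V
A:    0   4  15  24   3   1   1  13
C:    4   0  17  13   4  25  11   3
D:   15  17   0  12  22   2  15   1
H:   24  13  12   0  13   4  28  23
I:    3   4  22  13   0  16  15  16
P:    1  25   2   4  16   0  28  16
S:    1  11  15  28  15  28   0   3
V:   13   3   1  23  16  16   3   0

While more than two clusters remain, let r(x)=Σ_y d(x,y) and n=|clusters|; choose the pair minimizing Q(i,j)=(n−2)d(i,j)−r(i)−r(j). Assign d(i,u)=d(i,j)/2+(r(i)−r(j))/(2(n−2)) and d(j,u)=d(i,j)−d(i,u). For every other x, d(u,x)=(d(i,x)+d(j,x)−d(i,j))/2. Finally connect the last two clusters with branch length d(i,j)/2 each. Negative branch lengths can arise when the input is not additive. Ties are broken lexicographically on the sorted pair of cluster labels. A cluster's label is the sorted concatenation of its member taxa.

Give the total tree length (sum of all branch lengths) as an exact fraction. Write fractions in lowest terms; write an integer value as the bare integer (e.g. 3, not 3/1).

1. join H+P (d=4, Q=-185) ⇒ HP; edges |H|=49/12, |P|=-1/12
  updated: d(A,HP)=21/2, d(C,HP)=17, d(D,HP)=5, d(HP,I)=25/2, d(HP,S)=26, d(HP,V)=35/2
2. join D+HP (d=5, Q=-277/2) ⇒ DHP; edges |D|=23/20, |HP|=77/20
  updated: d(A,DHP)=41/4, d(C,DHP)=29/2, d(DHP,I)=59/4, d(DHP,S)=18, d(DHP,V)=27/4
3. join DHP+V (d=27/4, Q=-79) ⇒ DHPV; edges |DHP|=99/16, |V|=9/16
  updated: d(A,DHPV)=33/4, d(C,DHPV)=43/8, d(DHPV,I)=12, d(DHPV,S)=57/8
4. join A+S (d=1, Q=-379/8) ⇒ AS; edges |A|=-119/48, |S|=167/48
  updated: d(AS,C)=7, d(AS,DHPV)=115/16, d(AS,I)=17/2
5. join AS+DHPV (d=115/16, Q=-263/8) ⇒ ADHPSV; edges |AS|=25/8, |DHPV|=65/16
  updated: d(ADHPSV,C)=83/32, d(ADHPSV,I)=213/32
6. join ADHPSV+C (d=83/32, Q=-53/4) ⇒ ACDHPSV; edges |ADHPSV|=21/8, |C|=-1/32
  updated: d(ACDHPSV,I)=129/32
7. join ACDHPSV+I (d=129/32) ⇒ ACDHIPSV; edges |ACDHPSV|=129/64, |I|=129/64
final tree: ((((A:-119/48,S:167/48):25/8,((D:23/20,(H:49/12,P:-1/12):77/20):99/16,V:9/16):65/16):21/8,C:-1/32):129/64,I:129/64)
total length: 489/16

489/16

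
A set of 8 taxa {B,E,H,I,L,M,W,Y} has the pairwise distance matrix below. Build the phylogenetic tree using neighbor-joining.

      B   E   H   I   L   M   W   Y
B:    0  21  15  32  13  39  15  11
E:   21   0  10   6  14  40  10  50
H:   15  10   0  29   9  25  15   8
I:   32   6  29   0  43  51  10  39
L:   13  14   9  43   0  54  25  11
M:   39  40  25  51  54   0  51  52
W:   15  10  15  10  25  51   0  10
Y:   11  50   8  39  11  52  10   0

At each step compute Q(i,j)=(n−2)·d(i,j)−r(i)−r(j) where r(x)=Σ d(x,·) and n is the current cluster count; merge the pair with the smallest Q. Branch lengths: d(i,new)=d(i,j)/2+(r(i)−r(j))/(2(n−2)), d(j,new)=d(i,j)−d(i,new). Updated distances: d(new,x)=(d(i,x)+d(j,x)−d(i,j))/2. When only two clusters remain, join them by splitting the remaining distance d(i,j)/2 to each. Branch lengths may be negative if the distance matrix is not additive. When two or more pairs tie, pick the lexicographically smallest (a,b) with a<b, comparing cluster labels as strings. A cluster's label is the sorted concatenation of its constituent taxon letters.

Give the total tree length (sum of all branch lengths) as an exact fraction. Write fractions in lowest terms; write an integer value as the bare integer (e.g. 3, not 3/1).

299/4

1. join E+I (d=6, Q=-325) ⇒ EI; edges |E|=-23/12, |I|=95/12
  updated: d(B,EI)=47/2, d(EI,H)=33/2, d(EI,L)=51/2, d(EI,M)=85/2, d(EI,W)=7, d(EI,Y)=83/2
2. join EI+W (d=7, Q=-489/2) ⇒ EIW; edges |EI|=137/20, |W|=3/20
  updated: d(B,EIW)=63/4, d(EIW,H)=49/4, d(EIW,L)=87/4, d(EIW,M)=173/4, d(EIW,Y)=89/4
3. join H+M (d=25, Q=-365/2) ⇒ HM; edges |H|=-11/2, |M|=61/2
  updated: d(B,HM)=29/2, d(EIW,HM)=61/4, d(HM,L)=19, d(HM,Y)=35/2
4. join EIW+HM (d=61/4, Q=-191/2) ⇒ EHIMW; edges |EIW|=109/12, |HM|=37/6
  updated: d(B,EHIMW)=15/2, d(EHIMW,L)=51/4, d(EHIMW,Y)=49/4
5. join B+EHIMW (d=15/2, Q=-49) ⇒ BEHIMW; edges |B|=7/2, |EHIMW|=4
  updated: d(BEHIMW,L)=73/8, d(BEHIMW,Y)=63/8
6. join BEHIMW+L (d=73/8, Q=-28) ⇒ BEHILMW; edges |BEHIMW|=3, |L|=49/8
  updated: d(BEHILMW,Y)=39/8
7. join BEHILMW+Y (d=39/8) ⇒ BEHILMWY; edges |BEHILMW|=39/16, |Y|=39/16
final tree: (((B:7/2,(((E:-23/12,I:95/12):137/20,W:3/20):109/12,(H:-11/2,M:61/2):37/6):4):3,L:49/8):39/16,Y:39/16)
total length: 299/4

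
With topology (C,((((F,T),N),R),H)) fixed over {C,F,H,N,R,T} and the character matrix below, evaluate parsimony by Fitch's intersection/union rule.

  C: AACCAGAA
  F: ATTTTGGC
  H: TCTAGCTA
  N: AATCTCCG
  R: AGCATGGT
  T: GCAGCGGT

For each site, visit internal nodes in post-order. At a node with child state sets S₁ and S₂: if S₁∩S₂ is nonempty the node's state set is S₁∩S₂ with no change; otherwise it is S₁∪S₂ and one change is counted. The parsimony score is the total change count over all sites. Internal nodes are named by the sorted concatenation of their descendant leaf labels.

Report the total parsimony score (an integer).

24

FT@0: {A} ∪ {G} = {A,G} (union, +1)
FNT@0: {A,G} ∩ {A} = {A} (intersection, +0)
FNRT@0: {A} ∩ {A} = {A} (intersection, +0)
FHNRT@0: {A} ∪ {T} = {A,T} (union, +1)
CFHNRT@0: {A} ∩ {A,T} = {A} (intersection, +0)
FT@1: {T} ∪ {C} = {C,T} (union, +1)
FNT@1: {C,T} ∪ {A} = {A,C,T} (union, +1)
FNRT@1: {A,C,T} ∪ {G} = {A,C,G,T} (union, +1)
FHNRT@1: {A,C,G,T} ∩ {C} = {C} (intersection, +0)
CFHNRT@1: {A} ∪ {C} = {A,C} (union, +1)
FT@2: {T} ∪ {A} = {A,T} (union, +1)
FNT@2: {A,T} ∩ {T} = {T} (intersection, +0)
FNRT@2: {T} ∪ {C} = {C,T} (union, +1)
FHNRT@2: {C,T} ∩ {T} = {T} (intersection, +0)
CFHNRT@2: {C} ∪ {T} = {C,T} (union, +1)
FT@3: {T} ∪ {G} = {G,T} (union, +1)
FNT@3: {G,T} ∪ {C} = {C,G,T} (union, +1)
FNRT@3: {C,G,T} ∪ {A} = {A,C,G,T} (union, +1)
FHNRT@3: {A,C,G,T} ∩ {A} = {A} (intersection, +0)
CFHNRT@3: {C} ∪ {A} = {A,C} (union, +1)
FT@4: {T} ∪ {C} = {C,T} (union, +1)
FNT@4: {C,T} ∩ {T} = {T} (intersection, +0)
FNRT@4: {T} ∩ {T} = {T} (intersection, +0)
FHNRT@4: {T} ∪ {G} = {G,T} (union, +1)
CFHNRT@4: {A} ∪ {G,T} = {A,G,T} (union, +1)
FT@5: {G} ∩ {G} = {G} (intersection, +0)
FNT@5: {G} ∪ {C} = {C,G} (union, +1)
FNRT@5: {C,G} ∩ {G} = {G} (intersection, +0)
FHNRT@5: {G} ∪ {C} = {C,G} (union, +1)
CFHNRT@5: {G} ∩ {C,G} = {G} (intersection, +0)
FT@6: {G} ∩ {G} = {G} (intersection, +0)
FNT@6: {G} ∪ {C} = {C,G} (union, +1)
FNRT@6: {C,G} ∩ {G} = {G} (intersection, +0)
FHNRT@6: {G} ∪ {T} = {G,T} (union, +1)
CFHNRT@6: {A} ∪ {G,T} = {A,G,T} (union, +1)
FT@7: {C} ∪ {T} = {C,T} (union, +1)
FNT@7: {C,T} ∪ {G} = {C,G,T} (union, +1)
FNRT@7: {C,G,T} ∩ {T} = {T} (intersection, +0)
FHNRT@7: {T} ∪ {A} = {A,T} (union, +1)
CFHNRT@7: {A} ∩ {A,T} = {A} (intersection, +0)
per-site changes: [2, 4, 3, 4, 3, 2, 3, 3]; total = 24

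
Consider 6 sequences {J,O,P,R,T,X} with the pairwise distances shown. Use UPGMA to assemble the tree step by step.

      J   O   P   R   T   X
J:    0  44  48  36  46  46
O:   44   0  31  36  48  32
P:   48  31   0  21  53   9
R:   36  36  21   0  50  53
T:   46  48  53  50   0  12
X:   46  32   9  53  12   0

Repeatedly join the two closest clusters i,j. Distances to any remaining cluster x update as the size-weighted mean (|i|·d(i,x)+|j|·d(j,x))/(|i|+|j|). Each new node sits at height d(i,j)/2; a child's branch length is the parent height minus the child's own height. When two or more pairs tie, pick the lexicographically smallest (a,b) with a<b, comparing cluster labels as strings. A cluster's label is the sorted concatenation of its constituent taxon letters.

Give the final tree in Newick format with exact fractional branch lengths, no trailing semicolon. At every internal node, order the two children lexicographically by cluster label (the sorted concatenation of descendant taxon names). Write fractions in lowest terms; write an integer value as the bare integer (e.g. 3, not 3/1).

((J:18,R:18):7/2,((O:63/4,(P:9/2,X:9/2):45/4):37/12,T:113/6):8/3)

1. join P+X (d=9) ⇒ PX; edges |P|=9/2, |X|=9/2
  updated: d(J,PX)=47, d(O,PX)=63/2, d(PX,R)=37, d(PX,T)=65/2
2. join O+PX (d=63/2) ⇒ OPX; edges |O|=63/4, |PX|=45/4
  updated: d(J,OPX)=46, d(OPX,R)=110/3, d(OPX,T)=113/3
3. join J+R (d=36) ⇒ JR; edges |J|=18, |R|=18
  updated: d(JR,OPX)=124/3, d(JR,T)=48
4. join OPX+T (d=113/3) ⇒ OPTX; edges |OPX|=37/12, |T|=113/6
  updated: d(JR,OPTX)=43
5. join JR+OPTX (d=43) ⇒ JOPRTX; edges |JR|=7/2, |OPTX|=8/3
final tree: ((J:18,R:18):7/2,((O:63/4,(P:9/2,X:9/2):45/4):37/12,T:113/6):8/3)
total length: 1201/12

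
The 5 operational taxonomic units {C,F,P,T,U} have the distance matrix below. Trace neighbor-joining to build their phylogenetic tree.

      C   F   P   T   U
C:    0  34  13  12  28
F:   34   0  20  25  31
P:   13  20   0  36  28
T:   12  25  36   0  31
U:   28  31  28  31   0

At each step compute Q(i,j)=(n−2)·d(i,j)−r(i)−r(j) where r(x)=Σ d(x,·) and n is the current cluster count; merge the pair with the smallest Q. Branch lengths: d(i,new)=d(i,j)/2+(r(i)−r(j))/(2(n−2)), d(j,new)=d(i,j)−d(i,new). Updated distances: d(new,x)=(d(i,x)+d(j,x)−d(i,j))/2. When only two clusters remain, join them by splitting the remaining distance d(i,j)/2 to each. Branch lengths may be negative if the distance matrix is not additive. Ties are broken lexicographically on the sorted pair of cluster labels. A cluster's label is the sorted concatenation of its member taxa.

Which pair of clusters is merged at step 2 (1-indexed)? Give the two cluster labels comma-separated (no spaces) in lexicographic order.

CT,U

step 1: merge (C,T) at d=12, Q=-155; branch lengths C→19/6, T→53/6; new cluster CT
  updated: d(CT,F)=47/2, d(CT,P)=37/2, d(CT,U)=47/2
step 2: merge (CT,U) at d=47/2, Q=-101; branch lengths CT→15/2, U→16; new cluster CTU
  updated: d(CTU,F)=31/2, d(CTU,P)=23/2
step 3: merge (CTU,F) at d=31/2, Q=-47; branch lengths CTU→7/2, F→12; new cluster CFTU
  updated: d(CFTU,P)=8
step 4: merge (CFTU,P) at d=8; branch lengths CFTU→4, P→4; new cluster CFPTU
final tree: ((((C:19/6,T:53/6):15/2,U:16):7/2,F:12):4,P:4)
total length: 59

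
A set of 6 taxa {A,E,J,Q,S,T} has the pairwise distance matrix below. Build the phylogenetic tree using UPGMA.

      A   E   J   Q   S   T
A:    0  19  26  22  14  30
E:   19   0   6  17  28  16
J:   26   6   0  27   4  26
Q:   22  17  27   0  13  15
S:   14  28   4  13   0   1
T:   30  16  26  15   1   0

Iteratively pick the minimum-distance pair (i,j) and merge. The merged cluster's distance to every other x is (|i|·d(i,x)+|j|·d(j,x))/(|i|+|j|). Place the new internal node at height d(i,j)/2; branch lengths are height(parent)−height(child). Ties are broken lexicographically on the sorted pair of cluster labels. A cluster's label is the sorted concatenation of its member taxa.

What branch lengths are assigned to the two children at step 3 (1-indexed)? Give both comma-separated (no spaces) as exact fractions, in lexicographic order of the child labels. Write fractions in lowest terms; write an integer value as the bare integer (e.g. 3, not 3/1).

1. join S+T (d=1) ⇒ ST; edges |S|=1/2, |T|=1/2
  updated: d(A,ST)=22, d(E,ST)=22, d(J,ST)=15, d(Q,ST)=14
2. join E+J (d=6) ⇒ EJ; edges |E|=3, |J|=3
  updated: d(A,EJ)=45/2, d(EJ,Q)=22, d(EJ,ST)=37/2
3. join Q+ST (d=14) ⇒ QST; edges |Q|=7, |ST|=13/2
  updated: d(A,QST)=22, d(EJ,QST)=59/3
4. join EJ+QST (d=59/3) ⇒ EJQST; edges |EJ|=41/6, |QST|=17/6
  updated: d(A,EJQST)=111/5
5. join A+EJQST (d=111/5) ⇒ AEJQST; edges |A|=111/10, |EJQST|=19/15
final tree: (A:111/10,((E:3,J:3):41/6,(Q:7,(S:1/2,T:1/2):13/2):17/6):19/15)
total length: 638/15

7,13/2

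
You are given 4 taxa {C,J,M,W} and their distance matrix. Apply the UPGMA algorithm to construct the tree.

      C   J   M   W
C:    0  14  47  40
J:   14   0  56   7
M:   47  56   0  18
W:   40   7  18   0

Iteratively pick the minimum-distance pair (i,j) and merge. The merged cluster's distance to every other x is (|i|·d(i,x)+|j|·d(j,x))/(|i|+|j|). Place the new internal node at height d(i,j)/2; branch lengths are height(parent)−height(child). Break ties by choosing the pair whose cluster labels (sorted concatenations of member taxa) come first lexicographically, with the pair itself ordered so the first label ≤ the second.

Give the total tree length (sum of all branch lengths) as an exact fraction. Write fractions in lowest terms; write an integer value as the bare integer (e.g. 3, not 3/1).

172/3

step 1: merge (J,W) at d=7; branch lengths J→7/2, W→7/2; new cluster JW
  updated: d(C,JW)=27, d(JW,M)=37
step 2: merge (C,JW) at d=27; branch lengths C→27/2, JW→10; new cluster CJW
  updated: d(CJW,M)=121/3
step 3: merge (CJW,M) at d=121/3; branch lengths CJW→20/3, M→121/6; new cluster CJMW
final tree: ((C:27/2,(J:7/2,W:7/2):10):20/3,M:121/6)
total length: 172/3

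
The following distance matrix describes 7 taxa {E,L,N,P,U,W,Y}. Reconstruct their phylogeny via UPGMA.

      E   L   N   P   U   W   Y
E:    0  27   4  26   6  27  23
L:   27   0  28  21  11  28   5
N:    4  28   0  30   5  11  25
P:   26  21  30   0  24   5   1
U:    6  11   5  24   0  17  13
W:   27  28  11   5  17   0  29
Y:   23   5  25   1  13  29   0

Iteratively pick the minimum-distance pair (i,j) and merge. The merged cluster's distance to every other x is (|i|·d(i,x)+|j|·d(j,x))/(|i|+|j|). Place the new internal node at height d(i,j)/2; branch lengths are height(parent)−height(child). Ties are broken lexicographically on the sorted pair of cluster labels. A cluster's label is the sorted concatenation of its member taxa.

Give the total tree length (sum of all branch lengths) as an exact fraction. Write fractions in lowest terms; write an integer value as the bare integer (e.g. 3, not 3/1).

1. join P+Y (d=1) ⇒ PY; edges |P|=1/2, |Y|=1/2
  updated: d(E,PY)=49/2, d(L,PY)=13, d(N,PY)=55/2, d(PY,U)=37/2, d(PY,W)=17
2. join E+N (d=4) ⇒ EN; edges |E|=2, |N|=2
  updated: d(EN,L)=55/2, d(EN,PY)=26, d(EN,U)=11/2, d(EN,W)=19
3. join EN+U (d=11/2) ⇒ ENU; edges |EN|=3/4, |U|=11/4
  updated: d(ENU,L)=22, d(ENU,PY)=47/2, d(ENU,W)=55/3
4. join L+PY (d=13) ⇒ LPY; edges |L|=13/2, |PY|=6
  updated: d(ENU,LPY)=23, d(LPY,W)=62/3
5. join ENU+W (d=55/3) ⇒ ENUW; edges |ENU|=77/12, |W|=55/6
  updated: d(ENUW,LPY)=269/12
6. join ENUW+LPY (d=269/12) ⇒ ELNPUWY; edges |ENUW|=49/24, |LPY|=113/24
final tree: ((((E:2,N:2):3/4,U:11/4):77/12,W:55/6):49/24,(L:13/2,(P:1/2,Y:1/2):6):113/24)
total length: 130/3

130/3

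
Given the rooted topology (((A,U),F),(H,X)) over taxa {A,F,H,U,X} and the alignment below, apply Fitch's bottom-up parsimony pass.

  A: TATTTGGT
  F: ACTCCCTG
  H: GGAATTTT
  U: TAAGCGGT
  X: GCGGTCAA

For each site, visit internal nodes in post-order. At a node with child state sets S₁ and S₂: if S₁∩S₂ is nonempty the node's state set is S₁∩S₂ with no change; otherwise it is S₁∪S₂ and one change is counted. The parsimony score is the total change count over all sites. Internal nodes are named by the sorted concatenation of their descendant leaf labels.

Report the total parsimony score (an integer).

18

AU@0: {T} ∩ {T} = {T} (intersection, +0)
AFU@0: {T} ∪ {A} = {A,T} (union, +1)
HX@0: {G} ∩ {G} = {G} (intersection, +0)
AFHUX@0: {A,T} ∪ {G} = {A,G,T} (union, +1)
AU@1: {A} ∩ {A} = {A} (intersection, +0)
AFU@1: {A} ∪ {C} = {A,C} (union, +1)
HX@1: {G} ∪ {C} = {C,G} (union, +1)
AFHUX@1: {A,C} ∩ {C,G} = {C} (intersection, +0)
AU@2: {T} ∪ {A} = {A,T} (union, +1)
AFU@2: {A,T} ∩ {T} = {T} (intersection, +0)
HX@2: {A} ∪ {G} = {A,G} (union, +1)
AFHUX@2: {T} ∪ {A,G} = {A,G,T} (union, +1)
AU@3: {T} ∪ {G} = {G,T} (union, +1)
AFU@3: {G,T} ∪ {C} = {C,G,T} (union, +1)
HX@3: {A} ∪ {G} = {A,G} (union, +1)
AFHUX@3: {C,G,T} ∩ {A,G} = {G} (intersection, +0)
AU@4: {T} ∪ {C} = {C,T} (union, +1)
AFU@4: {C,T} ∩ {C} = {C} (intersection, +0)
HX@4: {T} ∩ {T} = {T} (intersection, +0)
AFHUX@4: {C} ∪ {T} = {C,T} (union, +1)
AU@5: {G} ∩ {G} = {G} (intersection, +0)
AFU@5: {G} ∪ {C} = {C,G} (union, +1)
HX@5: {T} ∪ {C} = {C,T} (union, +1)
AFHUX@5: {C,G} ∩ {C,T} = {C} (intersection, +0)
AU@6: {G} ∩ {G} = {G} (intersection, +0)
AFU@6: {G} ∪ {T} = {G,T} (union, +1)
HX@6: {T} ∪ {A} = {A,T} (union, +1)
AFHUX@6: {G,T} ∩ {A,T} = {T} (intersection, +0)
AU@7: {T} ∩ {T} = {T} (intersection, +0)
AFU@7: {T} ∪ {G} = {G,T} (union, +1)
HX@7: {T} ∪ {A} = {A,T} (union, +1)
AFHUX@7: {G,T} ∩ {A,T} = {T} (intersection, +0)
per-site changes: [2, 2, 3, 3, 2, 2, 2, 2]; total = 18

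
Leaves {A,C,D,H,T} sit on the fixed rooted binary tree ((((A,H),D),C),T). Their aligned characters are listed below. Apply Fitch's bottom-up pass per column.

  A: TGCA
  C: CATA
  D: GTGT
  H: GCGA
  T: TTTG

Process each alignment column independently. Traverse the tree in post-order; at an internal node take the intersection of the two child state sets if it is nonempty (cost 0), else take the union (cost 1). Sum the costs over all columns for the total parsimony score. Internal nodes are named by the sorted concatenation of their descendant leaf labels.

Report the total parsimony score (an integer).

10

AH@0: {T} ∪ {G} = {G,T} (union, +1)
ADH@0: {G,T} ∩ {G} = {G} (intersection, +0)
ACDH@0: {G} ∪ {C} = {C,G} (union, +1)
ACDHT@0: {C,G} ∪ {T} = {C,G,T} (union, +1)
AH@1: {G} ∪ {C} = {C,G} (union, +1)
ADH@1: {C,G} ∪ {T} = {C,G,T} (union, +1)
ACDH@1: {C,G,T} ∪ {A} = {A,C,G,T} (union, +1)
ACDHT@1: {A,C,G,T} ∩ {T} = {T} (intersection, +0)
AH@2: {C} ∪ {G} = {C,G} (union, +1)
ADH@2: {C,G} ∩ {G} = {G} (intersection, +0)
ACDH@2: {G} ∪ {T} = {G,T} (union, +1)
ACDHT@2: {G,T} ∩ {T} = {T} (intersection, +0)
AH@3: {A} ∩ {A} = {A} (intersection, +0)
ADH@3: {A} ∪ {T} = {A,T} (union, +1)
ACDH@3: {A,T} ∩ {A} = {A} (intersection, +0)
ACDHT@3: {A} ∪ {G} = {A,G} (union, +1)
per-site changes: [3, 3, 2, 2]; total = 10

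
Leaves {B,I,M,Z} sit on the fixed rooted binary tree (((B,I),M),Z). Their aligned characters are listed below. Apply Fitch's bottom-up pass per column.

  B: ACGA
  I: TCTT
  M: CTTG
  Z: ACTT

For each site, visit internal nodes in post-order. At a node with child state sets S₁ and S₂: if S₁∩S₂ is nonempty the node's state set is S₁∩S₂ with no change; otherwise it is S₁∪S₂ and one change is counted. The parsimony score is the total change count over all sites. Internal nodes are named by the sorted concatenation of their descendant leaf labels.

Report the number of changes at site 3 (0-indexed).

2

site 0, node BI: B={A} ∪ I={T} → {A,T} (+1)
site 0, node BIM: BI={A,T} ∪ M={C} → {A,C,T} (+1)
site 0, node BIMZ: BIM={A,C,T} ∩ Z={A} → {A} (+0)
site 1, node BI: B={C} ∩ I={C} → {C} (+0)
site 1, node BIM: BI={C} ∪ M={T} → {C,T} (+1)
site 1, node BIMZ: BIM={C,T} ∩ Z={C} → {C} (+0)
site 2, node BI: B={G} ∪ I={T} → {G,T} (+1)
site 2, node BIM: BI={G,T} ∩ M={T} → {T} (+0)
site 2, node BIMZ: BIM={T} ∩ Z={T} → {T} (+0)
site 3, node BI: B={A} ∪ I={T} → {A,T} (+1)
site 3, node BIM: BI={A,T} ∪ M={G} → {A,G,T} (+1)
site 3, node BIMZ: BIM={A,G,T} ∩ Z={T} → {T} (+0)
per-site changes: [2, 1, 1, 2]; total = 6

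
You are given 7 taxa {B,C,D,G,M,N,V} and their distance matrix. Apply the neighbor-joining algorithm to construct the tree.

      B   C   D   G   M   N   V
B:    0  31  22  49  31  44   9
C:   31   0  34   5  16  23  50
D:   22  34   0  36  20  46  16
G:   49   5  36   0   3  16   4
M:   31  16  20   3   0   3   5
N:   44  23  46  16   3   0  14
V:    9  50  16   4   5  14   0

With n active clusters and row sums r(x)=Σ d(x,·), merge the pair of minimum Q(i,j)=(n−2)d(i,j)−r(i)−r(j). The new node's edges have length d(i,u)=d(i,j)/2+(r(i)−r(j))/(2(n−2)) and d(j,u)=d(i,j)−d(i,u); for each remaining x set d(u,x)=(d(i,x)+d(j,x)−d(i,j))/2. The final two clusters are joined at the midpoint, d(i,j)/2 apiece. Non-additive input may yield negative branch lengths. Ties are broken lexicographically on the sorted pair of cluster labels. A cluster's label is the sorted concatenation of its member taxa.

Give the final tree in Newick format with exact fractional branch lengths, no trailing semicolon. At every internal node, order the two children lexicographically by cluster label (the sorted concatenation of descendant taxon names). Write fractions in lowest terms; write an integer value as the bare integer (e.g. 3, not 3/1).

(((((B:61/5,D:49/5):69/16,V:-45/16):219/16,M:-75/16):19/16,(C:53/6,G:-23/6):153/16):119/32,N:119/32)

step 1: merge (B,D) at d=22, Q=-250; branch lengths B→61/5, D→49/5; new cluster BD
  updated: d(BD,C)=43/2, d(BD,G)=63/2, d(BD,M)=29/2, d(BD,N)=34, d(BD,V)=3/2
step 2: merge (BD,V) at d=3/2, Q=-343/2; branch lengths BD→69/16, V→-45/16; new cluster BDV
  updated: d(BDV,C)=35, d(BDV,G)=17, d(BDV,M)=9, d(BDV,N)=93/4
step 3: merge (C,G) at d=5, Q=-105; branch lengths C→53/6, G→-23/6; new cluster CG
  updated: d(BDV,CG)=47/2, d(CG,M)=7, d(CG,N)=17
step 4: merge (BDV,M) at d=9, Q=-227/4; branch lengths BDV→219/16, M→-75/16; new cluster BDMV
  updated: d(BDMV,CG)=43/4, d(BDMV,N)=69/8
step 5: merge (BDMV,CG) at d=43/4, Q=-291/8; branch lengths BDMV→19/16, CG→153/16; new cluster BCDGMV
  updated: d(BCDGMV,N)=119/16
step 6: merge (BCDGMV,N) at d=119/16; branch lengths BCDGMV→119/32, N→119/32; new cluster BCDGMNV
final tree: (((((B:61/5,D:49/5):69/16,V:-45/16):219/16,M:-75/16):19/16,(C:53/6,G:-23/6):153/16):119/32,N:119/32)
total length: 891/16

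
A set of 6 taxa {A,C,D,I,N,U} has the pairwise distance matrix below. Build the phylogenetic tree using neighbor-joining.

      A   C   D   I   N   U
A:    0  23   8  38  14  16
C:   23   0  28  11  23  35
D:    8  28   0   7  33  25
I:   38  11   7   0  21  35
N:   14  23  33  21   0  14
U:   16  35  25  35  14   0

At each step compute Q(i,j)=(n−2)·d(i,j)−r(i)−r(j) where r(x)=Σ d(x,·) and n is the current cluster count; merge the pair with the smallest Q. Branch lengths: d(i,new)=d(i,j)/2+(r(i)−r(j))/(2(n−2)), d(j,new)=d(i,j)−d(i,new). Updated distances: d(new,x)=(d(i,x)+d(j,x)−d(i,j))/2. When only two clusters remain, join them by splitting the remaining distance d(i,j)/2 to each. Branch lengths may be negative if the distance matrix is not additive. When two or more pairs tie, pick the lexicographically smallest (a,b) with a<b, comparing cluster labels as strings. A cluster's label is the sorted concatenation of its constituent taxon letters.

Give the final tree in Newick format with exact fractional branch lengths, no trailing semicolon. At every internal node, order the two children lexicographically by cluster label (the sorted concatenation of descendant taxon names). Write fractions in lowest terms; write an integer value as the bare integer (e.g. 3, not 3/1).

(((A:11/4,((C:13/2,I:9/2):41/6,D:31/6):31/4):21/4,N:47/8):65/16,U:65/16)

iteration 1: select C,I (d=11, Q=-188); attach at lengths (13/2, 9/2); label the merged cluster CI
  updated: d(A,CI)=25, d(CI,D)=12, d(CI,N)=33/2, d(CI,U)=59/2
iteration 2: select CI,D (d=12, Q=-125); attach at lengths (41/6, 31/6); label the merged cluster CDI
  updated: d(A,CDI)=21/2, d(CDI,N)=75/4, d(CDI,U)=85/4
iteration 3: select A,CDI (d=21/2, Q=-70); attach at lengths (11/4, 31/4); label the merged cluster ACDI
  updated: d(ACDI,N)=89/8, d(ACDI,U)=107/8
iteration 4: select ACDI,N (d=89/8, Q=-77/2); attach at lengths (21/4, 47/8); label the merged cluster ACDIN
  updated: d(ACDIN,U)=65/8
iteration 5: select ACDIN,U (d=65/8); attach at lengths (65/16, 65/16); label the merged cluster ACDINU
final tree: (((A:11/4,((C:13/2,I:9/2):41/6,D:31/6):31/4):21/4,N:47/8):65/16,U:65/16)
total length: 211/4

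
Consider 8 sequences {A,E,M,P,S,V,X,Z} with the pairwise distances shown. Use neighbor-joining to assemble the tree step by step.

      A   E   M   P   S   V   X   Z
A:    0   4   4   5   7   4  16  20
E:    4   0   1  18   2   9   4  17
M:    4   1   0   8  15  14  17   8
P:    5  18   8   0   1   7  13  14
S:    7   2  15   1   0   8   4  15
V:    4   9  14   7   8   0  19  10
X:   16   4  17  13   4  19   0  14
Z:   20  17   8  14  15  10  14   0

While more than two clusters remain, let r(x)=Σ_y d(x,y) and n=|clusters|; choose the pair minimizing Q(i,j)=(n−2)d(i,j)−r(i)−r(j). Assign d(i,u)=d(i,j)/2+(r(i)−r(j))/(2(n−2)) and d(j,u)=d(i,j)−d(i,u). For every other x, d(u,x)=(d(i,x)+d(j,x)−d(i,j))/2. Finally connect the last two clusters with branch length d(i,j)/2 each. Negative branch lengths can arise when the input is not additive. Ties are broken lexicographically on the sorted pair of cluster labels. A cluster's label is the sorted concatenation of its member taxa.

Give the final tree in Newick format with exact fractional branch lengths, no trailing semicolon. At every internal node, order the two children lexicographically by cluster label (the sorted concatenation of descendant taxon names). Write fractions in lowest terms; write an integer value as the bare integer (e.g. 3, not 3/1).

((((A:5/4,V:11/4):13/8,P:19/8):7/16,((E:-2/3,X:14/3):13/10,S:-3/10):65/16):65/32,(M:43/32,Z:213/32):65/32)

1. join E+X (d=4, Q=-118) ⇒ EX; edges |E|=-2/3, |X|=14/3
  updated: d(A,EX)=8, d(EX,M)=7, d(EX,P)=27/2, d(EX,S)=1, d(EX,V)=12, d(EX,Z)=27/2
2. join EX+S (d=1, Q=-97) ⇒ ESX; edges |EX|=13/10, |S|=-3/10
  updated: d(A,ESX)=7, d(ESX,M)=21/2, d(ESX,P)=27/4, d(ESX,V)=19/2, d(ESX,Z)=55/4
3. join M+Z (d=8, Q=-313/4) ⇒ MZ; edges |M|=43/32, |Z|=213/32
  updated: d(A,MZ)=8, d(ESX,MZ)=65/8, d(MZ,P)=7, d(MZ,V)=8
4. join A+V (d=4, Q=-81/2) ⇒ AV; edges |A|=5/4, |V|=11/4
  updated: d(AV,ESX)=25/4, d(AV,MZ)=6, d(AV,P)=4
5. join AV+P (d=4, Q=-26) ⇒ APV; edges |AV|=13/8, |P|=19/8
  updated: d(APV,ESX)=9/2, d(APV,MZ)=9/2
6. join APV+ESX (d=9/2, Q=-137/8) ⇒ AEPSVX; edges |APV|=7/16, |ESX|=65/16
  updated: d(AEPSVX,MZ)=65/16
7. join AEPSVX+MZ (d=65/16) ⇒ AEMPSVXZ; edges |AEPSVX|=65/32, |MZ|=65/32
final tree: ((((A:5/4,V:11/4):13/8,P:19/8):7/16,((E:-2/3,X:14/3):13/10,S:-3/10):65/16):65/32,(M:43/32,Z:213/32):65/32)
total length: 473/16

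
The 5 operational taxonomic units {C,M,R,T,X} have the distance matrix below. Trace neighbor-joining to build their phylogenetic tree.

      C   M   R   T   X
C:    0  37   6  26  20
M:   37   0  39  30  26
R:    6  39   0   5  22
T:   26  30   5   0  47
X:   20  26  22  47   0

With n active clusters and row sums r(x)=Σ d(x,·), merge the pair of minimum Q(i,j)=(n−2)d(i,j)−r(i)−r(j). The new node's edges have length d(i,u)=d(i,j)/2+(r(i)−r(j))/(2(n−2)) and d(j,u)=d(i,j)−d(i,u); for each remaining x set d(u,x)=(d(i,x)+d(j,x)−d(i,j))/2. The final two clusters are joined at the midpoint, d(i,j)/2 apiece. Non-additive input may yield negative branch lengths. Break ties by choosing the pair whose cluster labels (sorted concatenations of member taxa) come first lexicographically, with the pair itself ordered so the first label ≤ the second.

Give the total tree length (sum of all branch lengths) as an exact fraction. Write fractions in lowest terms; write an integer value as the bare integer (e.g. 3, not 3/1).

iteration 1: select M,X (d=26, Q=-169); attach at lengths (95/6, 61/6); label the merged cluster MX
  updated: d(C,MX)=31/2, d(MX,R)=35/2, d(MX,T)=51/2
iteration 2: select C,MX (d=31/2, Q=-75); attach at lengths (5, 21/2); label the merged cluster CMX
  updated: d(CMX,R)=4, d(CMX,T)=18
iteration 3: select CMX,R (d=4, Q=-27); attach at lengths (17/2, -9/2); label the merged cluster CMRX
  updated: d(CMRX,T)=19/2
iteration 4: select CMRX,T (d=19/2); attach at lengths (19/4, 19/4); label the merged cluster CMRTX
final tree: (((C:5,(M:95/6,X:61/6):21/2):17/2,R:-9/2):19/4,T:19/4)
total length: 55

55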